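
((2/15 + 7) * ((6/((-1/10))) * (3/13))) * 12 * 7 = -107856/13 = -8296.62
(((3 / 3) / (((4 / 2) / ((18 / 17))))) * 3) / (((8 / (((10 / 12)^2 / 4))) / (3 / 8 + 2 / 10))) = 345 / 17408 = 0.02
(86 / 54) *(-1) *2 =-3.19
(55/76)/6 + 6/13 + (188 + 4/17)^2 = 60703717339/1713192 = 35433.11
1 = 1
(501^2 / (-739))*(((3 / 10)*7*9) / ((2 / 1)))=-47439189 / 14780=-3209.69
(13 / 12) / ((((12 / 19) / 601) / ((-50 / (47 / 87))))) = -107624075 / 1128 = -95411.41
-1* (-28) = 28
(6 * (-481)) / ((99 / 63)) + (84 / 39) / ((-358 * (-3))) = -141030008 / 76791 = -1836.54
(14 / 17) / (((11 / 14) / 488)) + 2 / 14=669723 / 1309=511.63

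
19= 19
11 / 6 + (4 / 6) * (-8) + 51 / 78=-37 / 13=-2.85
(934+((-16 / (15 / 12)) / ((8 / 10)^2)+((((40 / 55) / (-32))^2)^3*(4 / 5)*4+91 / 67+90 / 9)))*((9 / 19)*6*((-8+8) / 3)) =0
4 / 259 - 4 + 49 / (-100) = -115891 / 25900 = -4.47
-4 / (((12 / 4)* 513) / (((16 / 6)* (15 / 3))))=-0.03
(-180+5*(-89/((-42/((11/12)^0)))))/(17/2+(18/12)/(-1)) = -7115/294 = -24.20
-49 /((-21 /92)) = 644 /3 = 214.67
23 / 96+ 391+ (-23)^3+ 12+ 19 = -11744.76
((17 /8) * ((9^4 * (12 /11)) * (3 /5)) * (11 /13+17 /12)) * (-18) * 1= -1063059147 /2860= -371699.00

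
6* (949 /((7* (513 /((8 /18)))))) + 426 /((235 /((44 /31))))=257236832 /78481305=3.28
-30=-30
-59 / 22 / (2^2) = -59 / 88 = -0.67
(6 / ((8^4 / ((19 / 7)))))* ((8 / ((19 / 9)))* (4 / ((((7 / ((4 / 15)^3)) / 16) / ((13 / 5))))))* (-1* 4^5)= -212992 / 30625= -6.95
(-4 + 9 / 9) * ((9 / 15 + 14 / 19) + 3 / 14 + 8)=-38109 / 1330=-28.65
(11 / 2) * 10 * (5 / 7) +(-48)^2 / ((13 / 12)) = 197111 / 91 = 2166.05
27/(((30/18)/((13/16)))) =1053/80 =13.16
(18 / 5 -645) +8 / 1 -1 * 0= -3167 / 5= -633.40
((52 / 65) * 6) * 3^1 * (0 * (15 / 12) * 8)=0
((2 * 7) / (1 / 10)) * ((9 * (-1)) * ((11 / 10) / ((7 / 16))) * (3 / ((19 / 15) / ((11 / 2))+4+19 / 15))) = -1568160 / 907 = -1728.95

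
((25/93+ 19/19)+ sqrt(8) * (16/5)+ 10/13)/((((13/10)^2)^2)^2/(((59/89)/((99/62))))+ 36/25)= 4153600000000/42978865703787+ 2341120000000 * sqrt(2)/7714155382731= 0.53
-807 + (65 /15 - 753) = -1555.67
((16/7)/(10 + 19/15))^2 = 0.04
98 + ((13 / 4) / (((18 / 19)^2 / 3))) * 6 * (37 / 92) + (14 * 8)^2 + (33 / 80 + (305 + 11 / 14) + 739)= 3179317469 / 231840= 13713.41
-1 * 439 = -439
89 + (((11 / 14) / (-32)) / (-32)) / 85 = 108451851 / 1218560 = 89.00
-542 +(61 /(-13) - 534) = -14049 /13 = -1080.69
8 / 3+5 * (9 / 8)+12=487 / 24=20.29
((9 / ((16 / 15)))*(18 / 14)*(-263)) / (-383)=319545 / 42896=7.45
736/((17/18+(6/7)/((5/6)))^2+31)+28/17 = 5353783372/235432133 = 22.74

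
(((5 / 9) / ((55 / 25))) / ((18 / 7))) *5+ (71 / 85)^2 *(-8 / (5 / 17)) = -70005121 / 3786750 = -18.49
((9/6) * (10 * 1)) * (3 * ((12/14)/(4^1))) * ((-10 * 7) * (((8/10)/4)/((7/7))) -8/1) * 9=-13365/7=-1909.29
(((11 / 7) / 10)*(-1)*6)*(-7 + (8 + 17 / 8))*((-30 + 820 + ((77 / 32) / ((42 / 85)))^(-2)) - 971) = 474593583 / 890120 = 533.18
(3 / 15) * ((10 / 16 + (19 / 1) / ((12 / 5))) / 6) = 41 / 144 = 0.28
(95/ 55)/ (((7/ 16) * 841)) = 304/ 64757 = 0.00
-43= -43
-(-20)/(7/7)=20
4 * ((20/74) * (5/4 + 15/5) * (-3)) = -510/37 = -13.78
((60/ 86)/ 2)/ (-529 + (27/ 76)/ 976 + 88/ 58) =-10755520/ 16263596009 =-0.00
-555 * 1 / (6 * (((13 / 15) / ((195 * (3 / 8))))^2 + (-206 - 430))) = 84290625 / 579554872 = 0.15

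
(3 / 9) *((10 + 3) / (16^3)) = 13 / 12288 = 0.00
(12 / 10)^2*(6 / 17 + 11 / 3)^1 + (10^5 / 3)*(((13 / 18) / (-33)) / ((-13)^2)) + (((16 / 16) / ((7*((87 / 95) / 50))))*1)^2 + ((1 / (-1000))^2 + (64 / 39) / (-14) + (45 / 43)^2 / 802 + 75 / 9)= 424306624785591857283151 / 6016491913583151000000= 70.52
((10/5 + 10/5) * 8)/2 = 16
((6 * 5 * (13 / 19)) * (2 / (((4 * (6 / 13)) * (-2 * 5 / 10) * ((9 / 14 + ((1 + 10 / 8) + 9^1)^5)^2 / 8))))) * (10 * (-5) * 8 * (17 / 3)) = 1180923068416000 / 95104085107510759473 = 0.00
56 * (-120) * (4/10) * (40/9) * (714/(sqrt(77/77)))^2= -6090362880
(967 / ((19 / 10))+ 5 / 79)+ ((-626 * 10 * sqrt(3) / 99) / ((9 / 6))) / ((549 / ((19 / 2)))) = 764025 / 1501 - 118940 * sqrt(3) / 163053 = 507.75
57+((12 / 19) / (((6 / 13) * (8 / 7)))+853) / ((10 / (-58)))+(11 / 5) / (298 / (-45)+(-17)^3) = -411991808173 / 84125540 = -4897.35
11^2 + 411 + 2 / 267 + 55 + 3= 157532 / 267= 590.01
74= 74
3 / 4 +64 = 259 / 4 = 64.75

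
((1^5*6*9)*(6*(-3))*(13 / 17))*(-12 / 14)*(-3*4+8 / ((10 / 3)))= -3639168 / 595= -6116.25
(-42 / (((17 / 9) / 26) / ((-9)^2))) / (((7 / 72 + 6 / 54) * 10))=-9552816 / 425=-22477.21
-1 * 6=-6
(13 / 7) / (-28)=-13 / 196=-0.07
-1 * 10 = -10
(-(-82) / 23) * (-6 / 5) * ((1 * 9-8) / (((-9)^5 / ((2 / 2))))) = 164 / 2263545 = 0.00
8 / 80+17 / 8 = 89 / 40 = 2.22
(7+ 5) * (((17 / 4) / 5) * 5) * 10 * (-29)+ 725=-14065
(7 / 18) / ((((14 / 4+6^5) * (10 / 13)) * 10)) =91 / 14003100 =0.00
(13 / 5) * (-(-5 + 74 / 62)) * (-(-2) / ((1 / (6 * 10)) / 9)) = 331344 / 31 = 10688.52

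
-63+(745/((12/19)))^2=200354953/144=1391353.84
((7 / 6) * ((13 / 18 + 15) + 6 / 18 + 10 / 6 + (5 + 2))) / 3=3115 / 324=9.61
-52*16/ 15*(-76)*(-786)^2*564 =7344121614336/ 5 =1468824322867.20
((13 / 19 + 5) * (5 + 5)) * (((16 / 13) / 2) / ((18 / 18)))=8640 / 247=34.98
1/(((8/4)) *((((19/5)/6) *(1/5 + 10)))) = 25/323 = 0.08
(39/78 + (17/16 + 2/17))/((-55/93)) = -42501/14960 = -2.84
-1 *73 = -73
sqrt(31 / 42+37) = sqrt(66570) / 42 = 6.14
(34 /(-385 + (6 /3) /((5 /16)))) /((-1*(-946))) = -85 /895389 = -0.00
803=803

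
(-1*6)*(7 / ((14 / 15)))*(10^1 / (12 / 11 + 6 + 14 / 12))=-5940 / 109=-54.50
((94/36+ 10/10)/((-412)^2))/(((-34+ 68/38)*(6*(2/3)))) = -1235/7479599616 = -0.00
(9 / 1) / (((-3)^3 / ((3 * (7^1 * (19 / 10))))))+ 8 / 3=-319 / 30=-10.63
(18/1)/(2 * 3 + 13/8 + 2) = 1.87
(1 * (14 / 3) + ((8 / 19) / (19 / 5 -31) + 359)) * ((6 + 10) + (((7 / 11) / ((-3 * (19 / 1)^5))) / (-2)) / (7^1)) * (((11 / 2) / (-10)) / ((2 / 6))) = -92138409132601 / 9597359724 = -9600.39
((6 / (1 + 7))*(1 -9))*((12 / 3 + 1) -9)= 24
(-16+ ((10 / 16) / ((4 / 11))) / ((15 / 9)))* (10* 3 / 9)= -49.90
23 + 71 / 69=24.03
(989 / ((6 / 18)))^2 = 8803089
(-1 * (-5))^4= 625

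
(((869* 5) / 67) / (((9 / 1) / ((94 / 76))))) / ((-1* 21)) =-204215 / 481194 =-0.42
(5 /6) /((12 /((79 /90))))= 79 /1296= 0.06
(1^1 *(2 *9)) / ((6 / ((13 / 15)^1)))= 13 / 5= 2.60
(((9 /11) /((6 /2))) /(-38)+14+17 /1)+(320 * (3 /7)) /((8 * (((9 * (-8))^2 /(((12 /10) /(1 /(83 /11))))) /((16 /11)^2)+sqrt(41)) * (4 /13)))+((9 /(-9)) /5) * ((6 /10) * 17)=68827934629250611 /2360449735070350- 171949440 * sqrt(41) /225880357423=29.15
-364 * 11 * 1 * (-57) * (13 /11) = 269724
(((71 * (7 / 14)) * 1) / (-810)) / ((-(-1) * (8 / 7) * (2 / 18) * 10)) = -497 / 14400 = -0.03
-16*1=-16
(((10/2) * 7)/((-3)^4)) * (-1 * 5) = -2.16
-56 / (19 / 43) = -2408 / 19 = -126.74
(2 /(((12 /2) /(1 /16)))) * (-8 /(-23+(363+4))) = -1 /2064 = -0.00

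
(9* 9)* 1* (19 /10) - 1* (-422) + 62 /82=236429 /410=576.66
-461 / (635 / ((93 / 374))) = -42873 / 237490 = -0.18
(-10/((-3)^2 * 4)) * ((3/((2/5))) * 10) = -125/6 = -20.83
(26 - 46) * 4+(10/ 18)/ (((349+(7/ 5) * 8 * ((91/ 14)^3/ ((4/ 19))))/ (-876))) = -71832640/ 897543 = -80.03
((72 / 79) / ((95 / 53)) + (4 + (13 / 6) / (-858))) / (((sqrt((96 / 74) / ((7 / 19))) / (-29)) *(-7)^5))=388354979 *sqrt(14763) / 11388615472080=0.00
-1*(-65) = 65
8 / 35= 0.23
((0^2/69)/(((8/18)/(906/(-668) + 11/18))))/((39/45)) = 0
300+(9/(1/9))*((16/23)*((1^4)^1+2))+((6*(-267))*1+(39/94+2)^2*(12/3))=-56376955/50807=-1109.63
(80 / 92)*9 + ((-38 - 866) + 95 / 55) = -226295 / 253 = -894.45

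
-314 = -314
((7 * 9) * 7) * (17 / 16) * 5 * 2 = 37485 / 8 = 4685.62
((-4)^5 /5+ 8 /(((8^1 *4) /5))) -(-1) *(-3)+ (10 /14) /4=-7223 /35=-206.37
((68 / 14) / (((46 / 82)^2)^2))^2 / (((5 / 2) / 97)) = 1790731271583591944 / 19186191393845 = 93334.38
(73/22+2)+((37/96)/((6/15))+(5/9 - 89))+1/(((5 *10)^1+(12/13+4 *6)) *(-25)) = -6338139209/77140800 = -82.16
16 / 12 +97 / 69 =63 / 23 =2.74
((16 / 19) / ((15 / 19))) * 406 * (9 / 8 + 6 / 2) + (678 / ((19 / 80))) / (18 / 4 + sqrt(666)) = 72320 * sqrt(74) / 5453 + 48163796 / 27265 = 1880.59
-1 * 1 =-1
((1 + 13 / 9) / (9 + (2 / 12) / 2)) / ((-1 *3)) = -88 / 981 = -0.09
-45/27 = -5/3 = -1.67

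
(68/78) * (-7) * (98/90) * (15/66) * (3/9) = -5831/11583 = -0.50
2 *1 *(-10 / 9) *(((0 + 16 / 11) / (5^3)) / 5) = -64 / 12375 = -0.01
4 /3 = 1.33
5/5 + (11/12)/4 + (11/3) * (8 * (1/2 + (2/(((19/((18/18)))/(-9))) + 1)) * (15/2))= 112001/912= 122.81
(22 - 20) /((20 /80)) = 8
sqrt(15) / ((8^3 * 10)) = sqrt(15) / 5120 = 0.00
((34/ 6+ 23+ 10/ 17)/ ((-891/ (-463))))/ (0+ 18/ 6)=690796/ 136323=5.07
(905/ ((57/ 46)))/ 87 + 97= 105.39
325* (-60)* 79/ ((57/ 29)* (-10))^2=-4318535/ 1083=-3987.57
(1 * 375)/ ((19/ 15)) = 5625/ 19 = 296.05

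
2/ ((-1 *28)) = -1/ 14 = -0.07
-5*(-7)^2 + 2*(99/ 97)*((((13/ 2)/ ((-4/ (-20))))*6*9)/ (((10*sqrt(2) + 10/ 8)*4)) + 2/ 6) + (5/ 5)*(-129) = -4668422/ 12319 + 555984*sqrt(2)/ 12319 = -315.13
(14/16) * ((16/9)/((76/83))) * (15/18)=2905/2052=1.42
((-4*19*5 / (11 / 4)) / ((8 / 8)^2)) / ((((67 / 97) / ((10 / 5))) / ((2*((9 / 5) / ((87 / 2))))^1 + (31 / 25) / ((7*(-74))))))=-889977328 / 27678035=-32.15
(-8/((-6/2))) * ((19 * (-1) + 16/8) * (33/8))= -187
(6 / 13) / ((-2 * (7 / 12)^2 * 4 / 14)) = -216 / 91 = -2.37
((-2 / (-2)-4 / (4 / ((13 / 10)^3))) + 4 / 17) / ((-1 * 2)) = 16349 / 34000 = 0.48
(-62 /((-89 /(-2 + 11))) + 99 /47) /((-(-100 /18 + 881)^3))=-25541973 /2045978972832337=-0.00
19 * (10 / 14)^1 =95 / 7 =13.57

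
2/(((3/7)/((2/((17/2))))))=56/51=1.10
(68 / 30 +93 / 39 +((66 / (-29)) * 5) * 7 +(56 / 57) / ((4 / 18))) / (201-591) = 7583773 / 41903550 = 0.18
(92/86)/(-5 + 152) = 46/6321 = 0.01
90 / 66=15 / 11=1.36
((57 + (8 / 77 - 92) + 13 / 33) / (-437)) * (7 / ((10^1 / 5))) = 3985 / 14421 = 0.28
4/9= 0.44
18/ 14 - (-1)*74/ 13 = 635/ 91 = 6.98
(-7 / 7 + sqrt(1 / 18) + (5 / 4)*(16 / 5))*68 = 34*sqrt(2) / 3 + 204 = 220.03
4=4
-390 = -390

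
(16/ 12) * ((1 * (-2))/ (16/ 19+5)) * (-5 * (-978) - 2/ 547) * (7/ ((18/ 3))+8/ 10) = -11993928752/ 2732265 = -4389.74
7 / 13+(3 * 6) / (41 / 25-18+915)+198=28995298 / 146029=198.56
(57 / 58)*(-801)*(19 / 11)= -867483 / 638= -1359.69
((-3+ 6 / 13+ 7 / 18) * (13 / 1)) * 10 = -2515 / 9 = -279.44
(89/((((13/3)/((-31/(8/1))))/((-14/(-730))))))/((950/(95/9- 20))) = 328321/21637200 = 0.02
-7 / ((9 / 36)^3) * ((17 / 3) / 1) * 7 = -53312 / 3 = -17770.67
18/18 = 1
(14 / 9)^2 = 196 / 81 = 2.42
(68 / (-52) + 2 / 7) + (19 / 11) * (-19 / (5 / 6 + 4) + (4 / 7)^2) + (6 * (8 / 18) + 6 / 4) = -3756743 / 1219218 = -3.08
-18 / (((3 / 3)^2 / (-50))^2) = -45000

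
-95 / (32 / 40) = -118.75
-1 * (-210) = 210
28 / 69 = 0.41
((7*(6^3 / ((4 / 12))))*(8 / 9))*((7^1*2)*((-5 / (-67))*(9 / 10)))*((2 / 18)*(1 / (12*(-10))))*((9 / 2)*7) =-37044 / 335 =-110.58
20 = 20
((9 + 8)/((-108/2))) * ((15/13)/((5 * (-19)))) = 0.00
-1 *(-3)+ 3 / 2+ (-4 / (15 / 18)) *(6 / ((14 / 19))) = -2421 / 70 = -34.59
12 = 12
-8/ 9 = -0.89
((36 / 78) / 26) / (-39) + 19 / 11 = 41732 / 24167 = 1.73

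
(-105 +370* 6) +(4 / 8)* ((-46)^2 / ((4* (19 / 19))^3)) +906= 97201 / 32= 3037.53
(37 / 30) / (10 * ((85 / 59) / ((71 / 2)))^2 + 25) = 649265677 / 13169460750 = 0.05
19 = 19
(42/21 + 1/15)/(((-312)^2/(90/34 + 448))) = 237491/24822720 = 0.01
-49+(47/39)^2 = -72320/1521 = -47.55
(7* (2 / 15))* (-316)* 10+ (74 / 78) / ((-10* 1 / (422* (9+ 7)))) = -233344 / 65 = -3589.91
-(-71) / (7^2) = 71 / 49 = 1.45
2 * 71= 142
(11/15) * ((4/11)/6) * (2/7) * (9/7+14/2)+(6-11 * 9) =-204833/2205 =-92.89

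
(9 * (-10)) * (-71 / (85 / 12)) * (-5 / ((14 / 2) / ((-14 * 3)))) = 460080 / 17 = 27063.53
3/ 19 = 0.16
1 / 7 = 0.14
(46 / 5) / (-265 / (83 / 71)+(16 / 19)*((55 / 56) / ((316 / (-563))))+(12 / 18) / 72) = -4332498408 / 107441735945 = -0.04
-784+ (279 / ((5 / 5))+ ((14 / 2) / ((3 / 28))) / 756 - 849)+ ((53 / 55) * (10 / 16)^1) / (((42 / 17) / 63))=-1338.56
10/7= 1.43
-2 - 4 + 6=0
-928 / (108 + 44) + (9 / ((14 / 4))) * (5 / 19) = -38 / 7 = -5.43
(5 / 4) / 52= 5 / 208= 0.02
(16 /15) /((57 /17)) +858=733862 /855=858.32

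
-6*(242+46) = -1728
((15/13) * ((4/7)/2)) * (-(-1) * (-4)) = -120/91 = -1.32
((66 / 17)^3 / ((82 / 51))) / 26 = 215622 / 154037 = 1.40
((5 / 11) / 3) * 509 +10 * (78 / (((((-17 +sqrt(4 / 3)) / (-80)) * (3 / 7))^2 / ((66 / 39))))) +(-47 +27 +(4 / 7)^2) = 9382912000 * sqrt(3) / 744769 +194406815314717 / 1204291473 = 183249.48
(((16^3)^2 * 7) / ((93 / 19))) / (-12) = -557842432 / 279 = -1999435.24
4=4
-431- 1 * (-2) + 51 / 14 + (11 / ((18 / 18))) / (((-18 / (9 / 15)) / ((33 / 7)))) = -14948 / 35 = -427.09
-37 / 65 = -0.57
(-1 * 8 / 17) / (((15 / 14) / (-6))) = 224 / 85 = 2.64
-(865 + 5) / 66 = -145 / 11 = -13.18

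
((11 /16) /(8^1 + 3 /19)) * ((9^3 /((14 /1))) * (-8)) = -152361 /4340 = -35.11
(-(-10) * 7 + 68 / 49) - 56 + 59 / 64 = 51147 / 3136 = 16.31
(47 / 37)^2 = 2209 / 1369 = 1.61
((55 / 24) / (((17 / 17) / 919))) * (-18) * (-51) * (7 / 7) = 7733385 / 4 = 1933346.25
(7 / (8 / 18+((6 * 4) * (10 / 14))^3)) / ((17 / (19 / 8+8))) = 0.00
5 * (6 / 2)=15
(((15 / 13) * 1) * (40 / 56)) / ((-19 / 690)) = -29.93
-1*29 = -29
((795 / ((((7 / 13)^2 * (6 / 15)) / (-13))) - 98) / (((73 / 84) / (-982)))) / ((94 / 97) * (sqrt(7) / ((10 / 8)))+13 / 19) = -997622985510994700 / 54081536299+1130375671449729760 * sqrt(7) / 54081536299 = 36853056.80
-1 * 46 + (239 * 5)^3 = 1706489829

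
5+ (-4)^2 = 21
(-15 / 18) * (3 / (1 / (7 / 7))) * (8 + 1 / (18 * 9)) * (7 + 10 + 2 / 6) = -84305 / 243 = -346.93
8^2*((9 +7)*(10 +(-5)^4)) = 650240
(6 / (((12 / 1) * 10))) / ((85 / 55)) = 11 / 340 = 0.03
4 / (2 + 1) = 4 / 3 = 1.33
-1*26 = -26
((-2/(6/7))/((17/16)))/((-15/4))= 0.59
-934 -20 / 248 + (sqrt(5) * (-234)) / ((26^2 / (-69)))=-880.67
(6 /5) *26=156 /5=31.20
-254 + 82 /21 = -5252 /21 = -250.10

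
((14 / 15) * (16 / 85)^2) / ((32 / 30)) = 224 / 7225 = 0.03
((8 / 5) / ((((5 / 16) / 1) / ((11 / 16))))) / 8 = 11 / 25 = 0.44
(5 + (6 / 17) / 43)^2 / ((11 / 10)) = 22.80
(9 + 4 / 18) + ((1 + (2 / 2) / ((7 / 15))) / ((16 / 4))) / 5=9.38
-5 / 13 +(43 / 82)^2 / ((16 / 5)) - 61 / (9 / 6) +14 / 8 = -164538821 / 4195776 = -39.22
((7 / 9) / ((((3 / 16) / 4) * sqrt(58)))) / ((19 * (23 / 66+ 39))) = 704 * sqrt(58) / 1839789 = 0.00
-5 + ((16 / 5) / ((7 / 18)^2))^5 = 3743901828948721799 / 882735153125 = 4241251.54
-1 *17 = -17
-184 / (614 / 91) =-8372 / 307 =-27.27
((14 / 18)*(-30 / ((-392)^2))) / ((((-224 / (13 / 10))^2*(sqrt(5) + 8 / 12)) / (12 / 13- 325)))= -54769 / 225800028160 + 164307*sqrt(5) / 451600056320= 0.00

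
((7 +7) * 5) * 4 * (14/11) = 3920/11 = 356.36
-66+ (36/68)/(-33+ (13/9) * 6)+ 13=-65800/1241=-53.02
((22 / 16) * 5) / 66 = 0.10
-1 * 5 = -5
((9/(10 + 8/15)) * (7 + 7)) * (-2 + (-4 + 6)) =0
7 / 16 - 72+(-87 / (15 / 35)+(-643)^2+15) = 6611031 / 16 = 413189.44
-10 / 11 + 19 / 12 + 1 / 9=311 / 396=0.79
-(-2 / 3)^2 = -4 / 9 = -0.44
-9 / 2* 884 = -3978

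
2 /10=0.20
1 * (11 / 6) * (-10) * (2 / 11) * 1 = -10 / 3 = -3.33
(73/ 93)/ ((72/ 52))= 949/ 1674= 0.57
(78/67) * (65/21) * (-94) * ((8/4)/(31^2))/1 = -317720/450709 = -0.70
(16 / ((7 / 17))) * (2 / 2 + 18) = 5168 / 7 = 738.29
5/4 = 1.25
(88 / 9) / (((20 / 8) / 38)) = 6688 / 45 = 148.62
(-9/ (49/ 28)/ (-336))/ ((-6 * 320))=-1/ 125440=-0.00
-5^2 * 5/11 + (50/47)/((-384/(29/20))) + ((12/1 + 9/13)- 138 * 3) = -2130117887/5161728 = -412.68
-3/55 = -0.05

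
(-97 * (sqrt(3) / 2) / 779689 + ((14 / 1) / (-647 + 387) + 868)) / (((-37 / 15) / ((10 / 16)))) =-219.92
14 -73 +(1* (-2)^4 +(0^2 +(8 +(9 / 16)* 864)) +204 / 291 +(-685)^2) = 45558640 / 97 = 469676.70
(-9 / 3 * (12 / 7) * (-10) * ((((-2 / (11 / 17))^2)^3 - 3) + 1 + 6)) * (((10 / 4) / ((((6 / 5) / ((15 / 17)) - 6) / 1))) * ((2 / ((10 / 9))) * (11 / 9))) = -1745876992500 / 32693353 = -53401.59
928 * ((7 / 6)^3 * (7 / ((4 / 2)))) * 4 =557032 / 27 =20630.81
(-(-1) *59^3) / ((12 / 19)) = 325183.42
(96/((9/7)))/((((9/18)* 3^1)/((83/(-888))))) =-4648/999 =-4.65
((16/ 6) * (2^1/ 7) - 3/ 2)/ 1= -31/ 42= -0.74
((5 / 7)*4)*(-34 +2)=-91.43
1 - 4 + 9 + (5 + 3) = 14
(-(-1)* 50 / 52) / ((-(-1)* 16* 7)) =0.01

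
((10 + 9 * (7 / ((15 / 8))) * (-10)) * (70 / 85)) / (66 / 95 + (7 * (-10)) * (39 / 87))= 3143455 / 359278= 8.75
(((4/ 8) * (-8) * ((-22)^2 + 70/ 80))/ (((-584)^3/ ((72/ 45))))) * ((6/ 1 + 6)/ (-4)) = -11637/ 248970880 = -0.00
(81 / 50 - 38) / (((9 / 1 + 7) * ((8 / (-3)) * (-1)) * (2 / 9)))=-49113 / 12800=-3.84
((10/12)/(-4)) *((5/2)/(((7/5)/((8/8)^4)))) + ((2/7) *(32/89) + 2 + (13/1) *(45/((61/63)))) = 1105268975/1824144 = 605.91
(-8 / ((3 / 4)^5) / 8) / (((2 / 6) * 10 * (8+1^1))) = -512 / 3645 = -0.14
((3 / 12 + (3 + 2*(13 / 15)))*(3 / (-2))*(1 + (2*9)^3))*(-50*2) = 8720335 / 2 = 4360167.50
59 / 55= 1.07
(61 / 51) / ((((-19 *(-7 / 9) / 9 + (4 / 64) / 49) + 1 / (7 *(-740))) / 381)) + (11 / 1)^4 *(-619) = -2973874678501711 / 328151629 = -9062501.65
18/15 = 6/5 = 1.20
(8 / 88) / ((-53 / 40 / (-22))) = 1.51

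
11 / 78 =0.14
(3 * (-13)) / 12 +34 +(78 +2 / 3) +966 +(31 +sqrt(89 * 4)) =2 * sqrt(89) +13277 / 12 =1125.28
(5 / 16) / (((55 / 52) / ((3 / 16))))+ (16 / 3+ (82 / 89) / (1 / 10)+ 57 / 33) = 3069421 / 187968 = 16.33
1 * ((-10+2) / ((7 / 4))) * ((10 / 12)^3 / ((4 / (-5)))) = 625 / 189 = 3.31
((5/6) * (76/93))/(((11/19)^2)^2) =24760990/4084839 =6.06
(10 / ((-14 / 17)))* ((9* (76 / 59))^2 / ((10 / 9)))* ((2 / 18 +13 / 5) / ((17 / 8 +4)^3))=-248405336064 / 14333765915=-17.33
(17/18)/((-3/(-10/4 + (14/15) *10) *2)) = -697/648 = -1.08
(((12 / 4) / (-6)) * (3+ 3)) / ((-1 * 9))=1 / 3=0.33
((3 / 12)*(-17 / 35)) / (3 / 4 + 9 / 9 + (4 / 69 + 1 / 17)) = -0.07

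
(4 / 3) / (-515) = -4 / 1545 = -0.00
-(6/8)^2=-9/16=-0.56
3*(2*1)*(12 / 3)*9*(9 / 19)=1944 / 19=102.32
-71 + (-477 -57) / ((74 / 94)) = -27725 / 37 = -749.32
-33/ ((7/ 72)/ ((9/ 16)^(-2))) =-22528/ 21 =-1072.76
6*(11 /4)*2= 33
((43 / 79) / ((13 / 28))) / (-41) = -1204 / 42107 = -0.03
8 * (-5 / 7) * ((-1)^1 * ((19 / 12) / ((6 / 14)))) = 190 / 9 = 21.11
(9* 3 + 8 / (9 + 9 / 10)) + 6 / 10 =14062 / 495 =28.41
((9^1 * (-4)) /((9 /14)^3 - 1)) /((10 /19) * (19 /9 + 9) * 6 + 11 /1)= 1.06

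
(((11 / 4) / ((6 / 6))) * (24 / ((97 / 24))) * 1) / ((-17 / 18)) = -28512 / 1649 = -17.29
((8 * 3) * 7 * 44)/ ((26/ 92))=340032/ 13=26156.31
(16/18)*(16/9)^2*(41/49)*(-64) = -5373952/35721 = -150.44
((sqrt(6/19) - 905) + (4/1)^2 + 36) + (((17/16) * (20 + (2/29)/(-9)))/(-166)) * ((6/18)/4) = -852.45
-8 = -8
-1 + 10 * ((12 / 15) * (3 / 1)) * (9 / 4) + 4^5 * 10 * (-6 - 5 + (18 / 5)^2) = 100617 / 5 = 20123.40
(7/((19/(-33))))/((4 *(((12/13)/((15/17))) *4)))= -15015/20672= -0.73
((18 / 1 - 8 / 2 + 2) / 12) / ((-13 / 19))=-76 / 39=-1.95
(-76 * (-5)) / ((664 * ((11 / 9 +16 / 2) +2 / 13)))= 11115 / 182102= 0.06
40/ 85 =8/ 17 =0.47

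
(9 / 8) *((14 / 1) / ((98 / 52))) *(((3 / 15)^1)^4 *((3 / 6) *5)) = 117 / 3500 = 0.03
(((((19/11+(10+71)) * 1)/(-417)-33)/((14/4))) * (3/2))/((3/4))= -609124/32109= -18.97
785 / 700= 157 / 140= 1.12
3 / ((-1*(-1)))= 3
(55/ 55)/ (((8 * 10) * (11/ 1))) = 1/ 880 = 0.00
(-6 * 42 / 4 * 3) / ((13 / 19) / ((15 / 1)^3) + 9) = -12119625 / 577138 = -21.00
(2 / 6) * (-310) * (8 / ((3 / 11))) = -27280 / 9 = -3031.11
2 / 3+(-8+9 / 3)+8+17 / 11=172 / 33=5.21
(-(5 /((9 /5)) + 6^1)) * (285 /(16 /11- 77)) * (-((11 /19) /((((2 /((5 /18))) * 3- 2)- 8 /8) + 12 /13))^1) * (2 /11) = -564850 /3163617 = -0.18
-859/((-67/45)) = 38655/67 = 576.94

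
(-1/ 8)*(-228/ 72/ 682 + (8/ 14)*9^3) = -11932139/ 229152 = -52.07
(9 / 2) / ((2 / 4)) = 9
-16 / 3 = -5.33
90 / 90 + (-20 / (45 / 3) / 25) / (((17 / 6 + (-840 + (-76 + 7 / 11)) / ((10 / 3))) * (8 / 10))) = 44854 / 44843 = 1.00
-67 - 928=-995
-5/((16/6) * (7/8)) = -15/7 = -2.14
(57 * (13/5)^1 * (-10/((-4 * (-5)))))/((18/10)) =-247/6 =-41.17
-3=-3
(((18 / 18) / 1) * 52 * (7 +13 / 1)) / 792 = 130 / 99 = 1.31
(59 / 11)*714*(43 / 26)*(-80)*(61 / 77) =-631408560 / 1573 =-401404.04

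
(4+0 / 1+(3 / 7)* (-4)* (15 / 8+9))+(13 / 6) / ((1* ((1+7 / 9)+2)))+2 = -5745 / 476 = -12.07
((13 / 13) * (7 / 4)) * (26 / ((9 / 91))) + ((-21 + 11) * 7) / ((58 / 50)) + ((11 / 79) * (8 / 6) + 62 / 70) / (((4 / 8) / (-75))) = 68992757 / 288666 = 239.01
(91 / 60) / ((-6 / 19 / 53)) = -91637 / 360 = -254.55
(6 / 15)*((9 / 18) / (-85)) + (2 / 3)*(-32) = -27203 / 1275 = -21.34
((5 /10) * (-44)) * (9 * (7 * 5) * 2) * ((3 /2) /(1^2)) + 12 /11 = -228678 /11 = -20788.91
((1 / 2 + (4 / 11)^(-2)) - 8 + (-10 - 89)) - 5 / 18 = -14287 / 144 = -99.22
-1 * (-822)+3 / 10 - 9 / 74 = 152103 / 185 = 822.18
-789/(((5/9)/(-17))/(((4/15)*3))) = 482868/25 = 19314.72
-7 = -7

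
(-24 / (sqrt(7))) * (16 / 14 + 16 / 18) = -1024 * sqrt(7) / 147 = -18.43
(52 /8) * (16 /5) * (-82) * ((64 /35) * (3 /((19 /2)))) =-3274752 /3325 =-984.89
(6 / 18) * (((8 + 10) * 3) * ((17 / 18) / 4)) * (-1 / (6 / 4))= -2.83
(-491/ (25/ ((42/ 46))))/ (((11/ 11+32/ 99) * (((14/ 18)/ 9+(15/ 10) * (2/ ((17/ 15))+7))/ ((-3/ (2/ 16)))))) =67470069744/ 2745219625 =24.58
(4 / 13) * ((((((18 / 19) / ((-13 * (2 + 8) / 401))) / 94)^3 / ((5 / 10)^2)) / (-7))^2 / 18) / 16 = 245515425100579376649 / 779611620453330282308276358500000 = 0.00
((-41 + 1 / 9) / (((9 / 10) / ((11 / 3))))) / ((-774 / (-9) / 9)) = -20240 / 1161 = -17.43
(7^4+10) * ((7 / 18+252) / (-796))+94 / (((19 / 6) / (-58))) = -2486.14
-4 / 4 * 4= -4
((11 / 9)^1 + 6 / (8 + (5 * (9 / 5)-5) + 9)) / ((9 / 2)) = 190 / 567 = 0.34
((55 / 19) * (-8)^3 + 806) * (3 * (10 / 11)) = -385380 / 209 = -1843.92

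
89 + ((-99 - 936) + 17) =-929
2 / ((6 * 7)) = 1 / 21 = 0.05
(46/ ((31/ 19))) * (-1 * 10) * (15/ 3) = -43700/ 31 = -1409.68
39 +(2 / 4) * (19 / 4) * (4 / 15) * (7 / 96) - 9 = 86533 / 2880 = 30.05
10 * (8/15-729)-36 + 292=-21086/3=-7028.67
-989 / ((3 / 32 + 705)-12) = -31648 / 22179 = -1.43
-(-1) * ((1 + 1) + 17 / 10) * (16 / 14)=4.23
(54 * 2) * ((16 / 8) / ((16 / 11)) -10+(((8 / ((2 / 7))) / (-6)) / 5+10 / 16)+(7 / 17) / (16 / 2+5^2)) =-900828 / 935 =-963.45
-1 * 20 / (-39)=20 / 39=0.51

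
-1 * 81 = -81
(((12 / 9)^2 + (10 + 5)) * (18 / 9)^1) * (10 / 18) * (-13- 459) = -8799.01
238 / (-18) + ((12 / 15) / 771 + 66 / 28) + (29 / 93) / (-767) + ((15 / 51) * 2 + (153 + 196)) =22167940552427 / 65445479190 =338.72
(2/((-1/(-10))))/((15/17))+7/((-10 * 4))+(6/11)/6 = 29809/1320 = 22.58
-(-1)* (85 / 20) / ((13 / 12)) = 51 / 13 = 3.92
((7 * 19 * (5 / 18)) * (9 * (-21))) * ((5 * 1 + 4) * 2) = -125685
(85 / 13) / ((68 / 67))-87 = -4189 / 52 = -80.56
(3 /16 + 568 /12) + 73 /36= 49.55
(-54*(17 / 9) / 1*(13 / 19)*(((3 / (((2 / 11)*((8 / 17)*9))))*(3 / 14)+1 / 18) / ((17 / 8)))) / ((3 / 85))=-828.52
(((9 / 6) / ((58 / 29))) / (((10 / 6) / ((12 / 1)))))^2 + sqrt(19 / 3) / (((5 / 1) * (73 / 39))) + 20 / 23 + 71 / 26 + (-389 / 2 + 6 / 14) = -8440603 / 52325 + 13 * sqrt(57) / 365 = -161.04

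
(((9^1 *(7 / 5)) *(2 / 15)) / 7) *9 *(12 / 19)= 648 / 475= 1.36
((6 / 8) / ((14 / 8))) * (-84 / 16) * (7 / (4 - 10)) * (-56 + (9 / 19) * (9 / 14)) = -44445 / 304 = -146.20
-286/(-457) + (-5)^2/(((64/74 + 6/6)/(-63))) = -8870647/10511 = -843.94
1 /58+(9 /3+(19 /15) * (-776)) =-852527 /870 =-979.92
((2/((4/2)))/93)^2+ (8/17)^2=553825/2499561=0.22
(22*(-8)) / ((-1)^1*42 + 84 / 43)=3784 / 861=4.39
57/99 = 19/33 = 0.58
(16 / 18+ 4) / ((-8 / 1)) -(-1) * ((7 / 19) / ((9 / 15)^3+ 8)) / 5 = -211493 / 351234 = -0.60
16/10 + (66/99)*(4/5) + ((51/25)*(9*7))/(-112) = 1183/1200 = 0.99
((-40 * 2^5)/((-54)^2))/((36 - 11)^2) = -64/91125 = -0.00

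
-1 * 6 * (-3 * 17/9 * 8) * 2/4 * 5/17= 40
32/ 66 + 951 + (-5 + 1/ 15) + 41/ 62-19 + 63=10140107/ 10230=991.21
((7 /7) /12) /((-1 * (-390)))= 1 /4680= 0.00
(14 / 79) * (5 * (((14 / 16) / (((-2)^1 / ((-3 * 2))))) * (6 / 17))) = 2205 / 2686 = 0.82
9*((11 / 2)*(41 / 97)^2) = 166419 / 18818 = 8.84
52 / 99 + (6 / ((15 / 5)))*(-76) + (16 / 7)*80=21748 / 693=31.38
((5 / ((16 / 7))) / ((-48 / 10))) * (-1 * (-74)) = -6475 / 192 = -33.72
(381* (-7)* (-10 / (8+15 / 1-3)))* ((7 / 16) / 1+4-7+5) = 104013 / 32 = 3250.41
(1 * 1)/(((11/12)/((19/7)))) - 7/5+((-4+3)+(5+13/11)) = 236/35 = 6.74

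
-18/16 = -9/8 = -1.12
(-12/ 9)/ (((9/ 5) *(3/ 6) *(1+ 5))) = -20/ 81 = -0.25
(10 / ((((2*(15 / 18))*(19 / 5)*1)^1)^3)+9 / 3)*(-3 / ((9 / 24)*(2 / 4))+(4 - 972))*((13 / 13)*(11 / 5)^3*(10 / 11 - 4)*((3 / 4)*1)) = 63294243804 / 857375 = 73823.29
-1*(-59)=59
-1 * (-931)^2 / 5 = -866761 / 5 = -173352.20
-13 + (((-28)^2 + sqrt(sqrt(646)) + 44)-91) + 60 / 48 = 730.29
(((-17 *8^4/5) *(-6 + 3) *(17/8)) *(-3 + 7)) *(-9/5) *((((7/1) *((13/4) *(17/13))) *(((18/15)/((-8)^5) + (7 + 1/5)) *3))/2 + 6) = -1673729899371/8000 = -209216237.42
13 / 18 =0.72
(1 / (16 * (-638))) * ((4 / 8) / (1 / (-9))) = 0.00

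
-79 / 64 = -1.23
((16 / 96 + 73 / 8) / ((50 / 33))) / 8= 2453 / 3200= 0.77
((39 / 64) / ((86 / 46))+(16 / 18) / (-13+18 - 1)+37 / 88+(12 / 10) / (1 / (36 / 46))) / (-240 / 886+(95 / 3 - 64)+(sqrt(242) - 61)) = -0.02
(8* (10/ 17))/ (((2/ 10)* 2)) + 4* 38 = 2784/ 17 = 163.76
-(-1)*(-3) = -3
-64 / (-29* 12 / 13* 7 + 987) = -832 / 10395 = -0.08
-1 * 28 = -28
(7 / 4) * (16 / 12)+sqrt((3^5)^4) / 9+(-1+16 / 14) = 137833 / 21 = 6563.48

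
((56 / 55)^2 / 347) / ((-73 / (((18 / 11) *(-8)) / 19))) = 451584 / 16014891475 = 0.00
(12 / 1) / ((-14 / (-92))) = 552 / 7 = 78.86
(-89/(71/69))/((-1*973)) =0.09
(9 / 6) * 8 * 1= 12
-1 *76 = -76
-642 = -642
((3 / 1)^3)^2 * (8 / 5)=5832 / 5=1166.40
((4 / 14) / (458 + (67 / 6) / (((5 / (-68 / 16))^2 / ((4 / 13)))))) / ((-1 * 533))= -1200 / 1030835981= -0.00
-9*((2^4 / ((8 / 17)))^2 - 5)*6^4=-13425264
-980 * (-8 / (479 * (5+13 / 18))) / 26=70560 / 641381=0.11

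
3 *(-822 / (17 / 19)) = -46854 / 17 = -2756.12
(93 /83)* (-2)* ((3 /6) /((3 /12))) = -372 /83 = -4.48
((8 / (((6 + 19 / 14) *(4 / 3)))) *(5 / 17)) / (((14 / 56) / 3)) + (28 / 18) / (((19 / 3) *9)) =2610034 / 898263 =2.91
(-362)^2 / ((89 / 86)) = 11269784 / 89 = 126626.79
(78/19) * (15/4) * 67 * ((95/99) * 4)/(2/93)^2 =188331975/22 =8560544.32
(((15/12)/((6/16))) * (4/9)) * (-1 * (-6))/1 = 80/9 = 8.89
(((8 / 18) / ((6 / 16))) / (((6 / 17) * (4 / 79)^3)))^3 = 588830891062603801247 / 34012224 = 17312331327190.01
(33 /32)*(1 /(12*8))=11 /1024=0.01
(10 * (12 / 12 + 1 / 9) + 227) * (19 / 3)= 40717 / 27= 1508.04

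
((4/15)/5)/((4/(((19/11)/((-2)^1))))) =-19/1650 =-0.01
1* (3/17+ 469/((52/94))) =374809/442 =847.98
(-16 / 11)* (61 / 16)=-61 / 11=-5.55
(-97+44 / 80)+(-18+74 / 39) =-112.55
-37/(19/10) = -370/19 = -19.47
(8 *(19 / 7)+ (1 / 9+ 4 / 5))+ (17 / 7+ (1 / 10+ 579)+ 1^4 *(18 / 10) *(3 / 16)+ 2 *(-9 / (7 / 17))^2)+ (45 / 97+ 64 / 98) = 5342258123 / 3422160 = 1561.08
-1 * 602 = -602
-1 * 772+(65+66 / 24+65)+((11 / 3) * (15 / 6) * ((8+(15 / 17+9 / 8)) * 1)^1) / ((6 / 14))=-1040899 / 2448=-425.20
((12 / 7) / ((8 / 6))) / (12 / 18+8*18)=27 / 3038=0.01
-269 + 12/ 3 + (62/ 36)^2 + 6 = -256.03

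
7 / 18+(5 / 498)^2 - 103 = -2827549 / 27556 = -102.61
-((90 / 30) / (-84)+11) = -307 / 28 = -10.96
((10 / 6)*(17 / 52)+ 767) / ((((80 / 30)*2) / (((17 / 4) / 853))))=2035529 / 2838784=0.72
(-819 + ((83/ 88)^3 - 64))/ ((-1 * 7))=601167989/ 4770304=126.02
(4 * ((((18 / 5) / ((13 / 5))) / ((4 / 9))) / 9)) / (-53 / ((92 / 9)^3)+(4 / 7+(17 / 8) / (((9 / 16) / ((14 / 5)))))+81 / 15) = 0.08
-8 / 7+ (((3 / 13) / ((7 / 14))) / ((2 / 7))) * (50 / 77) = -94 / 1001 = -0.09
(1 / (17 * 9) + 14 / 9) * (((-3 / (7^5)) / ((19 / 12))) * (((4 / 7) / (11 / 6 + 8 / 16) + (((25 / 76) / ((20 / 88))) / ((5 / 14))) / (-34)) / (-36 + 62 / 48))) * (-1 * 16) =-730353408 / 71570874899951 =-0.00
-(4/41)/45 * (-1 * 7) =28/1845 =0.02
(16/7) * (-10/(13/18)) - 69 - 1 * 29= -11798/91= -129.65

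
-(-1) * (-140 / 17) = -140 / 17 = -8.24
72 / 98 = 0.73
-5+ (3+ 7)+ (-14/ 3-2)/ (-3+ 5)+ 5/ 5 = 8/ 3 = 2.67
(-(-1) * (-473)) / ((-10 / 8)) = 1892 / 5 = 378.40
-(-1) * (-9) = -9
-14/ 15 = -0.93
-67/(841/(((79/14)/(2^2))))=-5293/47096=-0.11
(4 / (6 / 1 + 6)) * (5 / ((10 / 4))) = 2 / 3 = 0.67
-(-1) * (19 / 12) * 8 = 38 / 3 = 12.67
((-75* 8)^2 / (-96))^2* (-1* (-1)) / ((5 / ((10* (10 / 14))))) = 140625000 / 7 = 20089285.71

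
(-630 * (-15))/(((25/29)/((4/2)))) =21924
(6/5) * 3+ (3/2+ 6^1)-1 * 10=11/10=1.10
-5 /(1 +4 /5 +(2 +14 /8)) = -100 /111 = -0.90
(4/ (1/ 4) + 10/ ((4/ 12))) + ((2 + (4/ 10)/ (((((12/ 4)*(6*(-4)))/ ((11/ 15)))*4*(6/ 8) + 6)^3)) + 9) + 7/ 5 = 4668459794173/ 79939380060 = 58.40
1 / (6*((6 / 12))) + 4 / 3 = 5 / 3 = 1.67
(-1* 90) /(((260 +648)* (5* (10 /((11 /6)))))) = -33 /9080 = -0.00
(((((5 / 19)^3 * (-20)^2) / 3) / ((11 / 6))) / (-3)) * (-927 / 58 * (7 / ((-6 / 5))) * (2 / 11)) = -180250000 / 24068231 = -7.49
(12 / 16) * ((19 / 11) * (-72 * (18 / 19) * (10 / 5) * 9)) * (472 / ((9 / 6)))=-5505408 / 11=-500491.64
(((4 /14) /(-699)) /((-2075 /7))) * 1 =2 /1450425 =0.00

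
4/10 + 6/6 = 7/5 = 1.40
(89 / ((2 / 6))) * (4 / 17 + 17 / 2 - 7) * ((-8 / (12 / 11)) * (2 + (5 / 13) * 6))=-3234616 / 221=-14636.27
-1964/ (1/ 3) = -5892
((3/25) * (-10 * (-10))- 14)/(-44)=1/22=0.05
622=622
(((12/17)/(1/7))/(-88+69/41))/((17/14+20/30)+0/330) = -144648/4752877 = -0.03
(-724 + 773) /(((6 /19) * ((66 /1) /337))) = 313747 /396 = 792.29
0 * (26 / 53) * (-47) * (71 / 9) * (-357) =0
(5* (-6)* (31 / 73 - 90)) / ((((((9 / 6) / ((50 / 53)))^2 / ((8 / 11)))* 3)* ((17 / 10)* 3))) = 52312000000 / 1035332793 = 50.53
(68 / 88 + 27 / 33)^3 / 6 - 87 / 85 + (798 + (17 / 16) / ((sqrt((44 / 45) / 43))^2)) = 18341411861 / 21721920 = 844.37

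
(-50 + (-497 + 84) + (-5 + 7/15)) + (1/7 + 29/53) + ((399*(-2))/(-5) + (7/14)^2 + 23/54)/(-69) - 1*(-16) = -272361917/601020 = -453.17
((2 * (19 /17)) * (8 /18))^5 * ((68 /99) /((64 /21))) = 35497355264 /162750440457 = 0.22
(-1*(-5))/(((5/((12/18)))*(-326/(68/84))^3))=-4913/481284575604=-0.00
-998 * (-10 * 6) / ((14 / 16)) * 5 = 2395200 / 7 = 342171.43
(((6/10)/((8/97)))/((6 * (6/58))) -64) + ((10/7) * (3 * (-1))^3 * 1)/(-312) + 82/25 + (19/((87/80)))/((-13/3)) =-167547061/3166800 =-52.91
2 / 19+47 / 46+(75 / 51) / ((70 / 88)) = 309495 / 104006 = 2.98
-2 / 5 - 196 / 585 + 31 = 30.26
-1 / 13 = -0.08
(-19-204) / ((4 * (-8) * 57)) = 223 / 1824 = 0.12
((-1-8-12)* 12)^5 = -1016255020032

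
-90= -90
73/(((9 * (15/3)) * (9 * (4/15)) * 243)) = 73/26244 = 0.00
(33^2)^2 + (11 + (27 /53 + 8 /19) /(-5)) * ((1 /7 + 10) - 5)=41799745773 /35245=1185976.61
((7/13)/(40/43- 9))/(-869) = 301/3920059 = 0.00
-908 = -908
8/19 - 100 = -1892/19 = -99.58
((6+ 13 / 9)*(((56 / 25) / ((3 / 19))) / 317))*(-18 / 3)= -142576 / 71325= -2.00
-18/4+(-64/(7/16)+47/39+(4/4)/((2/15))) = -142.08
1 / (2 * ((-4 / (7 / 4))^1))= -0.22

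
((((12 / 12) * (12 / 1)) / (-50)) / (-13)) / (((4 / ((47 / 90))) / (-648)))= -2538 / 1625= -1.56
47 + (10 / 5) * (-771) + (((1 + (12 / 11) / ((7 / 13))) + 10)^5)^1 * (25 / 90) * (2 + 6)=20265385627272425 / 24361057413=831876.27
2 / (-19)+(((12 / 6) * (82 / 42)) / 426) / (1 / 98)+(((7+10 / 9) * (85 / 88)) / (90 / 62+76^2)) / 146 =303495213943 / 382705882416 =0.79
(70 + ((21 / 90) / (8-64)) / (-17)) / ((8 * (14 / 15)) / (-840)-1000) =-4284015 / 61200544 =-0.07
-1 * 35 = -35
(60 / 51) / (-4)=-5 / 17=-0.29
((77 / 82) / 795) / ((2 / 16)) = 308 / 32595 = 0.01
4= 4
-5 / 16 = -0.31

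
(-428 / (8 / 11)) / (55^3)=-107 / 30250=-0.00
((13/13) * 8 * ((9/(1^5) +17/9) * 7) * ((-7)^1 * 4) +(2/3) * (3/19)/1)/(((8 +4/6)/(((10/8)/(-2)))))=7298995/5928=1231.27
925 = 925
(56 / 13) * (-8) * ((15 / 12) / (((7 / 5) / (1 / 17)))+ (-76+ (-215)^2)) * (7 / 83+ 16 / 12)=-2254617.16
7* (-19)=-133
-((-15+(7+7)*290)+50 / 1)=-4095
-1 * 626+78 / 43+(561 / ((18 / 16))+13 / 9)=-48017 / 387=-124.07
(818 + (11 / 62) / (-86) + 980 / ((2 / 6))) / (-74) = -50.78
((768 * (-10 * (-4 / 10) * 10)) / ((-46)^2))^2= 58982400 / 279841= 210.77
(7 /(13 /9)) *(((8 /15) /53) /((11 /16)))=2688 /37895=0.07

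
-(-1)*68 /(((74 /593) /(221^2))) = 984732242 /37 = 26614384.92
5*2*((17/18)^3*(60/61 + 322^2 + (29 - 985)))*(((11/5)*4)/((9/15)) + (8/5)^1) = 30787157284/2187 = 14077346.72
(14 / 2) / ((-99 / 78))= -182 / 33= -5.52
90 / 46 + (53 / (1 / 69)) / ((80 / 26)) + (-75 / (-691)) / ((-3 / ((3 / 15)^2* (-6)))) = 756818433 / 635720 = 1190.49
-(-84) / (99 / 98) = 2744 / 33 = 83.15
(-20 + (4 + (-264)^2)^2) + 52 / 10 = 24290449926 / 5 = 4858089985.20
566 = 566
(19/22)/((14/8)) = 38/77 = 0.49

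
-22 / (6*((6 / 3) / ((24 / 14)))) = -22 / 7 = -3.14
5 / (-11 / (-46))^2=10580 / 121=87.44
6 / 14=3 / 7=0.43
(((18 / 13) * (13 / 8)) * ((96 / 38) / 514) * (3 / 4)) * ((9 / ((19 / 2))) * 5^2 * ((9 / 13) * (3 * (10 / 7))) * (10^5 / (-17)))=-492075000000 / 143526019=-3428.47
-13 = -13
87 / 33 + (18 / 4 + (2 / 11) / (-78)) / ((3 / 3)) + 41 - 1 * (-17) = 55885 / 858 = 65.13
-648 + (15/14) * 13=-8877/14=-634.07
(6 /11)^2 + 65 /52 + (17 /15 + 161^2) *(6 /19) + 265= 388645231 /45980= 8452.48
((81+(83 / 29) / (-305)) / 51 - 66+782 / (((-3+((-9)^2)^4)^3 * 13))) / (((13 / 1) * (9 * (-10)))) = 5021652885076145890183940682373 / 91214968556009542551177025841400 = 0.06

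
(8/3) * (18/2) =24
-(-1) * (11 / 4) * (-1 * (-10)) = 55 / 2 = 27.50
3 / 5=0.60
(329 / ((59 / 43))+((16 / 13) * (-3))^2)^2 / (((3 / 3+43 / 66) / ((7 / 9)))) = 983230265685514 / 32510615007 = 30243.36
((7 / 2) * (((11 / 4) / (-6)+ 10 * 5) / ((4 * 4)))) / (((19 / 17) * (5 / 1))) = 141491 / 72960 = 1.94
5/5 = 1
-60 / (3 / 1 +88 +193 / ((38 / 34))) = -38 / 167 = -0.23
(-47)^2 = 2209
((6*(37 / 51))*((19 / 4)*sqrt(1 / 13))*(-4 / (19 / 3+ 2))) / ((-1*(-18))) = -703*sqrt(13) / 16575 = -0.15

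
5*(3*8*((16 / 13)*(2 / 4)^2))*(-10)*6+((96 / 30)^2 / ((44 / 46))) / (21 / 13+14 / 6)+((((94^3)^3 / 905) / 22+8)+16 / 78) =4301758477401828484352 / 149474325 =28779246719473.92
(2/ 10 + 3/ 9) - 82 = -1222/ 15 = -81.47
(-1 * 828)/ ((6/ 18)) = -2484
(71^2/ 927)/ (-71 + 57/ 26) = -131066/ 1658403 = -0.08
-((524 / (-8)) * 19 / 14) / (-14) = -2489 / 392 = -6.35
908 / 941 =0.96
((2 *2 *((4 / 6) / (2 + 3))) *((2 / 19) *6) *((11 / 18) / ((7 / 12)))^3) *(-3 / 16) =-21296 / 293265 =-0.07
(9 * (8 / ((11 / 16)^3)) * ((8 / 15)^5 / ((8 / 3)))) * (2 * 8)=2147483648 / 37434375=57.37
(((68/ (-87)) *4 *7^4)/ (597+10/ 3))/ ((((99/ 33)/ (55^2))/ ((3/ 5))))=-395108560/ 52229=-7564.93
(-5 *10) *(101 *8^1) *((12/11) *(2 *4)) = -3878400/11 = -352581.82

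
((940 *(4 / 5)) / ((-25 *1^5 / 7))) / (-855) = 5264 / 21375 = 0.25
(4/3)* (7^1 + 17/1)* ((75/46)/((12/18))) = 78.26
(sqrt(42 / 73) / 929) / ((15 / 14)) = 14*sqrt(3066) / 1017255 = 0.00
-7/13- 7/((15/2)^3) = -24353/43875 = -0.56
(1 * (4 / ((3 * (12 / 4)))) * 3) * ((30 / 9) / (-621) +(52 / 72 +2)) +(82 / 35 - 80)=-74.03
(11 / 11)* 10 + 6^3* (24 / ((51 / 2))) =3626 / 17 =213.29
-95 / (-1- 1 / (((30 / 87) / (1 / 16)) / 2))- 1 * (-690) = 82810 / 109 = 759.72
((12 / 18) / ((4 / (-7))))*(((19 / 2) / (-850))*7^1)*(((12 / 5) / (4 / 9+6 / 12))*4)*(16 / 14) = 38304 / 36125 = 1.06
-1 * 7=-7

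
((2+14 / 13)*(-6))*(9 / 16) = -135 / 13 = -10.38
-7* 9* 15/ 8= -945/ 8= -118.12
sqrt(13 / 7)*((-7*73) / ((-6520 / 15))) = 219*sqrt(91) / 1304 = 1.60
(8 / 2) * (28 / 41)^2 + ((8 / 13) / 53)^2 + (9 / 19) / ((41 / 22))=32141605238 / 15162114019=2.12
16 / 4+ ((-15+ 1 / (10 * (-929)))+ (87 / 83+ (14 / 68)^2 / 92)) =-408033685433 / 41002418320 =-9.95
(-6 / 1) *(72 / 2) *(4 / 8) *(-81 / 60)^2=-19683 / 100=-196.83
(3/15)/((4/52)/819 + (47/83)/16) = 14139216/2508685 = 5.64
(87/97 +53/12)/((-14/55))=-340175/16296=-20.87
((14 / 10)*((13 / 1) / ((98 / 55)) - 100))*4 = -3634 / 7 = -519.14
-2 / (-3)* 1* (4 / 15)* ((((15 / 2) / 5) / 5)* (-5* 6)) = -8 / 5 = -1.60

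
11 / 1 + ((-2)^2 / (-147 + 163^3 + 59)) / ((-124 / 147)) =11.00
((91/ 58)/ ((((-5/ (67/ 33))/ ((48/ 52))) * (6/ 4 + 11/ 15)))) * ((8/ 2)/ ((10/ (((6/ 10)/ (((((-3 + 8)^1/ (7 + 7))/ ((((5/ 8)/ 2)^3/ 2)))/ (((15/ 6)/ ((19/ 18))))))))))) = -19845/ 3103232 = -0.01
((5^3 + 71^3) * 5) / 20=89509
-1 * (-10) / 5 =2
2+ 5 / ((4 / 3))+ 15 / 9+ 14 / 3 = 145 / 12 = 12.08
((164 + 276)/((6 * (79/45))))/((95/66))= 43560/1501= 29.02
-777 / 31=-25.06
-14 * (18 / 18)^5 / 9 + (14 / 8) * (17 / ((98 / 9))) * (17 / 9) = 3.61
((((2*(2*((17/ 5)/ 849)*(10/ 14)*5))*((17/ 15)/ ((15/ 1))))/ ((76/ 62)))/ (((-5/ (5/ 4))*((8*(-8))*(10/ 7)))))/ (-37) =-8959/ 34378387200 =-0.00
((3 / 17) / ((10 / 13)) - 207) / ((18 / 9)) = -35151 / 340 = -103.39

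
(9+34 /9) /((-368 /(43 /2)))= -215 /288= -0.75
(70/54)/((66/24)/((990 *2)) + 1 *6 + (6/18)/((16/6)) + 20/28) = 19600/103431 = 0.19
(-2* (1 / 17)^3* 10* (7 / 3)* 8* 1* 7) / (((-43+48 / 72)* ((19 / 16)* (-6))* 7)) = -8960 / 35565207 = -0.00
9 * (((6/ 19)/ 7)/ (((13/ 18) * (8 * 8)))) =243/ 27664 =0.01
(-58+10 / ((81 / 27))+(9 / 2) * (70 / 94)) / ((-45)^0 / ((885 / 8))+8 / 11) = -46958395 / 673792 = -69.69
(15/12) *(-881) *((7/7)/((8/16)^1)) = -4405/2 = -2202.50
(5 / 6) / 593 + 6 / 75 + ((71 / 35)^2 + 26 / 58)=587091073 / 126397950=4.64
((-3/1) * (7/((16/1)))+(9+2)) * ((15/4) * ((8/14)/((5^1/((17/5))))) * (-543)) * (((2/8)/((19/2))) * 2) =-858483/2128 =-403.42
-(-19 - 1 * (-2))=17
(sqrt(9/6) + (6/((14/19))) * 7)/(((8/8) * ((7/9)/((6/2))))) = 27 * sqrt(6)/14 + 1539/7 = 224.58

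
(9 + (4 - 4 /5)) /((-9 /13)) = -793 /45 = -17.62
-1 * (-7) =7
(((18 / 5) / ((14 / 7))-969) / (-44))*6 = 7254 / 55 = 131.89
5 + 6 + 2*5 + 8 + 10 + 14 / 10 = 202 / 5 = 40.40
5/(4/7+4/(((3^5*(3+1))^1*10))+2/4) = 42525/9116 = 4.66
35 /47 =0.74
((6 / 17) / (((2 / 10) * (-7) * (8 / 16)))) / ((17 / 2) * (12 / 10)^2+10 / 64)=-48000 / 1180123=-0.04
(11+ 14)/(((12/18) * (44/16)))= 150/11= 13.64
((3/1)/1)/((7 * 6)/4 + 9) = 2/13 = 0.15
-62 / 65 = -0.95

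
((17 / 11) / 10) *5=17 / 22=0.77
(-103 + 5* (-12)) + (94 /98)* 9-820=-47744 /49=-974.37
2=2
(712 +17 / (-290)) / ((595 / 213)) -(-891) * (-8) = -1185959781 / 172550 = -6873.14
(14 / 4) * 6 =21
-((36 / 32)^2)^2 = -6561 / 4096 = -1.60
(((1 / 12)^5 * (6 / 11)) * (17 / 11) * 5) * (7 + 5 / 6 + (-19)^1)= -5695 / 30108672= -0.00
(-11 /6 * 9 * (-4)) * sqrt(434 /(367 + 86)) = 22 * sqrt(196602) /151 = 64.60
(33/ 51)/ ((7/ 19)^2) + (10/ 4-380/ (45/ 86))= -10780013/ 14994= -718.96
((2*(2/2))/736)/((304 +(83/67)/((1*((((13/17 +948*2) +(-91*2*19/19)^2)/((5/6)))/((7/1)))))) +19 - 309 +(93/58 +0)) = 0.00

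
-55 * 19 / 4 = -1045 / 4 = -261.25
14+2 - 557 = -541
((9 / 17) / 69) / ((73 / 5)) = 15 / 28543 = 0.00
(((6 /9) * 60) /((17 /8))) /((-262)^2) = 80 /291737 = 0.00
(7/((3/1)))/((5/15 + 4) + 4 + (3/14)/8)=0.28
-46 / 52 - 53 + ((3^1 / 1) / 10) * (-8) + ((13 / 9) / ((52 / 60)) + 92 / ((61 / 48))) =422879 / 23790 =17.78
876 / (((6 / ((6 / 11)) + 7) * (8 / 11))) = 803 / 12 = 66.92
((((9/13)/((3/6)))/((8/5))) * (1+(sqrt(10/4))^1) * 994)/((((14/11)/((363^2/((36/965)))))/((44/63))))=606892509575/364+606892509575 * sqrt(10)/728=4303499511.40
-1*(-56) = 56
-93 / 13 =-7.15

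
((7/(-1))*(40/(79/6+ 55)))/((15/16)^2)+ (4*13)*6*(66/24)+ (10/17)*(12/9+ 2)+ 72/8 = 30046947/34765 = 864.29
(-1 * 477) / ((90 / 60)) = -318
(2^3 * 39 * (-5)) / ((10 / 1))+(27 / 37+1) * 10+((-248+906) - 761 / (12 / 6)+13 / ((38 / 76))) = 12195 / 74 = 164.80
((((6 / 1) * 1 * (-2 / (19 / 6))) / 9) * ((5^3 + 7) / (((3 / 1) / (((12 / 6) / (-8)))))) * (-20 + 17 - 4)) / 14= -44 / 19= -2.32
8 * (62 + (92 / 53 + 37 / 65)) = 1772248 / 3445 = 514.44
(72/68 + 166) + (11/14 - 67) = 100.84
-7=-7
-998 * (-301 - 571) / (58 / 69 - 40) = -30023832 / 1351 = -22223.41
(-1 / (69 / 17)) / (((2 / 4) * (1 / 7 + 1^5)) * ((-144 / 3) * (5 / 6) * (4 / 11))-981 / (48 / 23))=20944 / 40665633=0.00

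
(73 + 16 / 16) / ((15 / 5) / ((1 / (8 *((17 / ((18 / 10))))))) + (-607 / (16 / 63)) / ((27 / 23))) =-0.04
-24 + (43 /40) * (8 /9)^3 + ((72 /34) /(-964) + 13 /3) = -282451306 /14933565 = -18.91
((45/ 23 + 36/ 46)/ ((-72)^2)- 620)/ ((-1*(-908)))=-8213753/ 12029184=-0.68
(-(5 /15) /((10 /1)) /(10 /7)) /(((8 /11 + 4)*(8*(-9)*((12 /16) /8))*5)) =77 /526500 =0.00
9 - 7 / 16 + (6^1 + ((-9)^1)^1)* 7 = -199 / 16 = -12.44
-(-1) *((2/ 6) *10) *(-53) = -176.67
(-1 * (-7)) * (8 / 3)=56 / 3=18.67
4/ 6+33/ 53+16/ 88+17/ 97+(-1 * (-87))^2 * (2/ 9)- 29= 280715723/ 169653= 1654.65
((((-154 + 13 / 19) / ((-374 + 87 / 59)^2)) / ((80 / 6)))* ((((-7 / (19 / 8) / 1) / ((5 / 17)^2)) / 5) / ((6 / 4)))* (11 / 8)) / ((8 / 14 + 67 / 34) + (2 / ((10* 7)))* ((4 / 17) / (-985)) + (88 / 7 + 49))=1763295132551029 / 218425868480377149450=0.00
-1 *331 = -331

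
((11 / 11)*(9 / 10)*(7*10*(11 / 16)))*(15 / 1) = 10395 / 16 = 649.69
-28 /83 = -0.34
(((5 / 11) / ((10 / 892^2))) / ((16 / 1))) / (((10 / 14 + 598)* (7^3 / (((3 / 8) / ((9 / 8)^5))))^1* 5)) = 101844992 / 222314465835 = 0.00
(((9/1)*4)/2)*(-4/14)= -36/7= -5.14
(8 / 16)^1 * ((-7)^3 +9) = -167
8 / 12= 2 / 3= 0.67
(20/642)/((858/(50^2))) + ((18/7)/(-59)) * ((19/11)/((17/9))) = 49229018/966854889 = 0.05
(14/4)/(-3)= -7/6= -1.17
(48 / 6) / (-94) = -4 / 47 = -0.09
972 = 972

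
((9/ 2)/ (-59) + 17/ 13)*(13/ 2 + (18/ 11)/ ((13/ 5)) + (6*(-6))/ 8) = 355132/ 109681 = 3.24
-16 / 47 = -0.34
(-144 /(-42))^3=13824 /343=40.30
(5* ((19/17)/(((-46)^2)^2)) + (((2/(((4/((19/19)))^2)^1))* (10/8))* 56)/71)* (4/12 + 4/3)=3330141625/16212868176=0.21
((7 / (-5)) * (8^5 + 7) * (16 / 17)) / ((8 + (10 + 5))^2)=-81.64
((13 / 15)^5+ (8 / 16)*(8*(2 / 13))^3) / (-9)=-2370930721 / 15015121875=-0.16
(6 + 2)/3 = 8/3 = 2.67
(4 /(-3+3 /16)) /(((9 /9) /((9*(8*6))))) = -3072 /5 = -614.40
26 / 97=0.27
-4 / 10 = -2 / 5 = -0.40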